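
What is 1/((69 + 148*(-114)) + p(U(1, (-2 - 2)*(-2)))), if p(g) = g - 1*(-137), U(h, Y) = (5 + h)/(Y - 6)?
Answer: -1/16663 ≈ -6.0013e-5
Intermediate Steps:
U(h, Y) = (5 + h)/(-6 + Y)
p(g) = 137 + g (p(g) = g + 137 = 137 + g)
1/((69 + 148*(-114)) + p(U(1, (-2 - 2)*(-2)))) = 1/((69 + 148*(-114)) + (137 + (5 + 1)/(-6 + (-2 - 2)*(-2)))) = 1/((69 - 16872) + (137 + 6/(-6 - 4*(-2)))) = 1/(-16803 + (137 + 6/(-6 + 8))) = 1/(-16803 + (137 + 6/2)) = 1/(-16803 + (137 + (½)*6)) = 1/(-16803 + (137 + 3)) = 1/(-16803 + 140) = 1/(-16663) = -1/16663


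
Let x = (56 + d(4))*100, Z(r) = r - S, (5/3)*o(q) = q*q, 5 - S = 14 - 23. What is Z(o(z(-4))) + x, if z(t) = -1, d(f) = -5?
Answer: 25433/5 ≈ 5086.6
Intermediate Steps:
S = 14 (S = 5 - (14 - 23) = 5 - 1*(-9) = 5 + 9 = 14)
o(q) = 3*q**2/5 (o(q) = 3*(q*q)/5 = 3*q**2/5)
Z(r) = -14 + r (Z(r) = r - 1*14 = r - 14 = -14 + r)
x = 5100 (x = (56 - 5)*100 = 51*100 = 5100)
Z(o(z(-4))) + x = (-14 + (3/5)*(-1)**2) + 5100 = (-14 + (3/5)*1) + 5100 = (-14 + 3/5) + 5100 = -67/5 + 5100 = 25433/5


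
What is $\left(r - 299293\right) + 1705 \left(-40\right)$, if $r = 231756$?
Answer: $-135737$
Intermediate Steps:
$\left(r - 299293\right) + 1705 \left(-40\right) = \left(231756 - 299293\right) + 1705 \left(-40\right) = -67537 - 68200 = -135737$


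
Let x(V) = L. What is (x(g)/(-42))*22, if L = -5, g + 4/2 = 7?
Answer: 55/21 ≈ 2.6190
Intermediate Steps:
g = 5 (g = -2 + 7 = 5)
x(V) = -5
(x(g)/(-42))*22 = (-5/(-42))*22 = -1/42*(-5)*22 = (5/42)*22 = 55/21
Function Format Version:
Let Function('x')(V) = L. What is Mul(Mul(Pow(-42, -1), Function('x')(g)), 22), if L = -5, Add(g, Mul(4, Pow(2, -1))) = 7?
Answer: Rational(55, 21) ≈ 2.6190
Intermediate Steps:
g = 5 (g = Add(-2, 7) = 5)
Function('x')(V) = -5
Mul(Mul(Pow(-42, -1), Function('x')(g)), 22) = Mul(Mul(Pow(-42, -1), -5), 22) = Mul(Mul(Rational(-1, 42), -5), 22) = Mul(Rational(5, 42), 22) = Rational(55, 21)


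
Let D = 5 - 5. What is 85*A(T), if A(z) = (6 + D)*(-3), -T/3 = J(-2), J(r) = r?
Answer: -1530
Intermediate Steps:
T = 6 (T = -3*(-2) = 6)
D = 0
A(z) = -18 (A(z) = (6 + 0)*(-3) = 6*(-3) = -18)
85*A(T) = 85*(-18) = -1530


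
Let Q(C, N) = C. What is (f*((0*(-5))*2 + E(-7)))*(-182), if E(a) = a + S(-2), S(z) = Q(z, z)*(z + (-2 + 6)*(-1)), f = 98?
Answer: -89180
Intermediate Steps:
S(z) = z*(-4 + z) (S(z) = z*(z + (-2 + 6)*(-1)) = z*(z + 4*(-1)) = z*(z - 4) = z*(-4 + z))
E(a) = 12 + a (E(a) = a - 2*(-4 - 2) = a - 2*(-6) = a + 12 = 12 + a)
(f*((0*(-5))*2 + E(-7)))*(-182) = (98*((0*(-5))*2 + (12 - 7)))*(-182) = (98*(0*2 + 5))*(-182) = (98*(0 + 5))*(-182) = (98*5)*(-182) = 490*(-182) = -89180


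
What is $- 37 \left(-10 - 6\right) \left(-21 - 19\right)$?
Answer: $-23680$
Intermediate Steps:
$- 37 \left(-10 - 6\right) \left(-21 - 19\right) = \left(-37\right) \left(-16\right) \left(-40\right) = 592 \left(-40\right) = -23680$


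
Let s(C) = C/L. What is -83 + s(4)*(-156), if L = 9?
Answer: -457/3 ≈ -152.33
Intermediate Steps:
s(C) = C/9
-83 + s(4)*(-156) = -83 + ((1/9)*4)*(-156) = -83 + (4/9)*(-156) = -83 - 208/3 = -457/3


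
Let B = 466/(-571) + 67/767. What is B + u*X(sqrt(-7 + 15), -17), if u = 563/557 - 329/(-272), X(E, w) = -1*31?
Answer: -4615396209623/66352237328 ≈ -69.559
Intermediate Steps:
X(E, w) = -31
B = -319165/437957 (B = 466*(-1/571) + 67*(1/767) = -466/571 + 67/767 = -319165/437957 ≈ -0.72876)
u = 336389/151504 (u = 563*(1/557) - 329*(-1/272) = 563/557 + 329/272 = 336389/151504 ≈ 2.2203)
B + u*X(sqrt(-7 + 15), -17) = -319165/437957 + (336389/151504)*(-31) = -319165/437957 - 10428059/151504 = -4615396209623/66352237328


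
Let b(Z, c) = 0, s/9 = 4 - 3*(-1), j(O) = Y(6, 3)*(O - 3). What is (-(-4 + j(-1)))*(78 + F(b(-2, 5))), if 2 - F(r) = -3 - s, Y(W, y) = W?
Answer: 4088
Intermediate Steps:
j(O) = -18 + 6*O (j(O) = 6*(O - 3) = 6*(-3 + O) = -18 + 6*O)
s = 63 (s = 9*(4 - 3*(-1)) = 9*(4 + 3) = 9*7 = 63)
F(r) = 68 (F(r) = 2 - (-3 - 1*63) = 2 - (-3 - 63) = 2 - 1*(-66) = 2 + 66 = 68)
(-(-4 + j(-1)))*(78 + F(b(-2, 5))) = (-(-4 + (-18 + 6*(-1))))*(78 + 68) = -(-4 + (-18 - 6))*146 = -(-4 - 24)*146 = -1*(-28)*146 = 28*146 = 4088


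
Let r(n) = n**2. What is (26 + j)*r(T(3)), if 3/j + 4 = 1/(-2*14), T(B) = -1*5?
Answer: 71350/113 ≈ 631.42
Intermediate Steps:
T(B) = -5
j = -84/113 (j = 3/(-4 + 1/(-2*14)) = 3/(-4 + 1/(-28)) = 3/(-4 - 1/28) = 3/(-113/28) = 3*(-28/113) = -84/113 ≈ -0.74336)
(26 + j)*r(T(3)) = (26 - 84/113)*(-5)**2 = (2854/113)*25 = 71350/113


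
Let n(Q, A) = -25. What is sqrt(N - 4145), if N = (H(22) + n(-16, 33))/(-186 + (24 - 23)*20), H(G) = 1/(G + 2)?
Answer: I*sqrt(4111757169)/996 ≈ 64.38*I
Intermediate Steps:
H(G) = 1/(2 + G)
N = 599/3984 (N = (1/(2 + 22) - 25)/(-186 + (24 - 23)*20) = (1/24 - 25)/(-186 + 1*20) = (1/24 - 25)/(-186 + 20) = -599/24/(-166) = -599/24*(-1/166) = 599/3984 ≈ 0.15035)
sqrt(N - 4145) = sqrt(599/3984 - 4145) = sqrt(-16513081/3984) = I*sqrt(4111757169)/996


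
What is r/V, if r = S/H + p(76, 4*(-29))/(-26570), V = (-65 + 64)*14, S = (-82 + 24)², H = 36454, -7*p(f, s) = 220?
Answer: -15842256/2373027811 ≈ -0.0066760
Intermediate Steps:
p(f, s) = -220/7 (p(f, s) = -⅐*220 = -220/7)
S = 3364 (S = (-58)² = 3364)
V = -14 (V = -1*14 = -14)
r = 31684512/339003973 (r = 3364/36454 - 220/7/(-26570) = 3364*(1/36454) - 220/7*(-1/26570) = 1682/18227 + 22/18599 = 31684512/339003973 ≈ 0.093464)
r/V = (31684512/339003973)/(-14) = (31684512/339003973)*(-1/14) = -15842256/2373027811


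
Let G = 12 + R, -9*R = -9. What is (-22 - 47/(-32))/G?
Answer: -657/416 ≈ -1.5793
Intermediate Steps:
R = 1 (R = -1/9*(-9) = 1)
G = 13 (G = 12 + 1 = 13)
(-22 - 47/(-32))/G = (-22 - 47/(-32))/13 = (-22 - 47*(-1/32))*(1/13) = (-22 + 47/32)*(1/13) = -657/32*1/13 = -657/416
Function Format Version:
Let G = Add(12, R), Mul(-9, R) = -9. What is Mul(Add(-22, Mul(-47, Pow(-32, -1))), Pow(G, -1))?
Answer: Rational(-657, 416) ≈ -1.5793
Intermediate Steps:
R = 1 (R = Mul(Rational(-1, 9), -9) = 1)
G = 13 (G = Add(12, 1) = 13)
Mul(Add(-22, Mul(-47, Pow(-32, -1))), Pow(G, -1)) = Mul(Add(-22, Mul(-47, Pow(-32, -1))), Pow(13, -1)) = Mul(Add(-22, Mul(-47, Rational(-1, 32))), Rational(1, 13)) = Mul(Add(-22, Rational(47, 32)), Rational(1, 13)) = Mul(Rational(-657, 32), Rational(1, 13)) = Rational(-657, 416)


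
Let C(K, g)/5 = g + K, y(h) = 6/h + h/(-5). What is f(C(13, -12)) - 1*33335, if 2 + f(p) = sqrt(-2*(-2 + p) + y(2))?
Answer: -33337 + I*sqrt(85)/5 ≈ -33337.0 + 1.8439*I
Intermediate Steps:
y(h) = 6/h - h/5 (y(h) = 6/h + h*(-1/5) = 6/h - h/5)
C(K, g) = 5*K + 5*g (C(K, g) = 5*(g + K) = 5*(K + g) = 5*K + 5*g)
f(p) = -2 + sqrt(33/5 - 2*p) (f(p) = -2 + sqrt(-2*(-2 + p) + (6/2 - 1/5*2)) = -2 + sqrt((4 - 2*p) + (6*(1/2) - 2/5)) = -2 + sqrt((4 - 2*p) + (3 - 2/5)) = -2 + sqrt((4 - 2*p) + 13/5) = -2 + sqrt(33/5 - 2*p))
f(C(13, -12)) - 1*33335 = (-2 + sqrt(165 - 50*(5*13 + 5*(-12)))/5) - 1*33335 = (-2 + sqrt(165 - 50*(65 - 60))/5) - 33335 = (-2 + sqrt(165 - 50*5)/5) - 33335 = (-2 + sqrt(165 - 250)/5) - 33335 = (-2 + sqrt(-85)/5) - 33335 = (-2 + (I*sqrt(85))/5) - 33335 = (-2 + I*sqrt(85)/5) - 33335 = -33337 + I*sqrt(85)/5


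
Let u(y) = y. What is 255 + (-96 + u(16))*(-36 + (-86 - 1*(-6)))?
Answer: 9535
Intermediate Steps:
255 + (-96 + u(16))*(-36 + (-86 - 1*(-6))) = 255 + (-96 + 16)*(-36 + (-86 - 1*(-6))) = 255 - 80*(-36 + (-86 + 6)) = 255 - 80*(-36 - 80) = 255 - 80*(-116) = 255 + 9280 = 9535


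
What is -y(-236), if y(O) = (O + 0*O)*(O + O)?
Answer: -111392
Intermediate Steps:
y(O) = 2*O² (y(O) = (O + 0)*(2*O) = O*(2*O) = 2*O²)
-y(-236) = -2*(-236)² = -2*55696 = -1*111392 = -111392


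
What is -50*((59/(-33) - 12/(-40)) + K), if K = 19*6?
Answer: -185645/33 ≈ -5625.6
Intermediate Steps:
K = 114
-50*((59/(-33) - 12/(-40)) + K) = -50*((59/(-33) - 12/(-40)) + 114) = -50*((59*(-1/33) - 12*(-1/40)) + 114) = -50*((-59/33 + 3/10) + 114) = -50*(-491/330 + 114) = -50*37129/330 = -185645/33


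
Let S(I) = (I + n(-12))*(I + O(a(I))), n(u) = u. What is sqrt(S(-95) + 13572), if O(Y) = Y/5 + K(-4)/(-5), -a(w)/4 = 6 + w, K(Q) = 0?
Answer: sqrt(402965)/5 ≈ 126.96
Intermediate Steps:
a(w) = -24 - 4*w (a(w) = -4*(6 + w) = -24 - 4*w)
O(Y) = Y/5 (O(Y) = Y/5 + 0/(-5) = Y*(1/5) + 0*(-1/5) = Y/5 + 0 = Y/5)
S(I) = (-12 + I)*(-24/5 + I/5) (S(I) = (I - 12)*(I + (-24 - 4*I)/5) = (-12 + I)*(I + (-24/5 - 4*I/5)) = (-12 + I)*(-24/5 + I/5))
sqrt(S(-95) + 13572) = sqrt((288/5 - 36/5*(-95) + (1/5)*(-95)**2) + 13572) = sqrt((288/5 + 684 + (1/5)*9025) + 13572) = sqrt((288/5 + 684 + 1805) + 13572) = sqrt(12733/5 + 13572) = sqrt(80593/5) = sqrt(402965)/5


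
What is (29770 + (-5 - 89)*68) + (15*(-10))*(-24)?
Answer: 26978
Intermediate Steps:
(29770 + (-5 - 89)*68) + (15*(-10))*(-24) = (29770 - 94*68) - 150*(-24) = (29770 - 6392) + 3600 = 23378 + 3600 = 26978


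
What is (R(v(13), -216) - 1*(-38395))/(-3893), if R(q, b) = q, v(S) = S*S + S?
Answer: -38577/3893 ≈ -9.9093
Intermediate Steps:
v(S) = S + S² (v(S) = S² + S = S + S²)
(R(v(13), -216) - 1*(-38395))/(-3893) = (13*(1 + 13) - 1*(-38395))/(-3893) = (13*14 + 38395)*(-1/3893) = (182 + 38395)*(-1/3893) = 38577*(-1/3893) = -38577/3893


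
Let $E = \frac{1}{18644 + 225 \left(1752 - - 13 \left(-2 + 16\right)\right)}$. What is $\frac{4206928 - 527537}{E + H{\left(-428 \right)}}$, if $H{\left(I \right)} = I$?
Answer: $- \frac{1669685559454}{194223831} \approx -8596.7$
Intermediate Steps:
$E = \frac{1}{453794}$ ($E = \frac{1}{18644 + 225 \left(1752 - \left(-13\right) 14\right)} = \frac{1}{18644 + 225 \left(1752 - -182\right)} = \frac{1}{18644 + 225 \left(1752 + 182\right)} = \frac{1}{18644 + 225 \cdot 1934} = \frac{1}{18644 + 435150} = \frac{1}{453794} \approx 2.2036 \cdot 10^{-6}$)
$\frac{4206928 - 527537}{E + H{\left(-428 \right)}} = \frac{4206928 - 527537}{\frac{1}{453794} - 428} = \frac{3679391}{- \frac{194223831}{453794}} = 3679391 \left(- \frac{453794}{194223831}\right) = - \frac{1669685559454}{194223831}$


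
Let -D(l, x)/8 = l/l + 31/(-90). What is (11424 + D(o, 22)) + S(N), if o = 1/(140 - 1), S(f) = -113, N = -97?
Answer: 508759/45 ≈ 11306.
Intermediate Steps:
o = 1/139 ≈ 0.0071942
D(l, x) = -236/45 (D(l, x) = -8*(l/l + 31/(-90)) = -8*(1 + 31*(-1/90)) = -8*(1 - 31/90) = -8*59/90 = -236/45)
(11424 + D(o, 22)) + S(N) = (11424 - 236/45) - 113 = 513844/45 - 113 = 508759/45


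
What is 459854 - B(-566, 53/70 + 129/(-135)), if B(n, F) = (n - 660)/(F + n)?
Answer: 32806289738/71341 ≈ 4.5985e+5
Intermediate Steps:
B(n, F) = (-660 + n)/(F + n)
459854 - B(-566, 53/70 + 129/(-135)) = 459854 - (-660 - 566)/((53/70 + 129/(-135)) - 566) = 459854 - (-1226)/((53*(1/70) + 129*(-1/135)) - 566) = 459854 - (-1226)/((53/70 - 43/45) - 566) = 459854 - (-1226)/(-25/126 - 566) = 459854 - (-1226)/(-71341/126) = 459854 - (-126)*(-1226)/71341 = 459854 - 1*154476/71341 = 459854 - 154476/71341 = 32806289738/71341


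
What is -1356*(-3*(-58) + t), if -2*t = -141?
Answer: -331542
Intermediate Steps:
t = 141/2 (t = -1/2*(-141) = 141/2 ≈ 70.500)
-1356*(-3*(-58) + t) = -1356*(-3*(-58) + 141/2) = -1356*(174 + 141/2) = -1356*489/2 = -331542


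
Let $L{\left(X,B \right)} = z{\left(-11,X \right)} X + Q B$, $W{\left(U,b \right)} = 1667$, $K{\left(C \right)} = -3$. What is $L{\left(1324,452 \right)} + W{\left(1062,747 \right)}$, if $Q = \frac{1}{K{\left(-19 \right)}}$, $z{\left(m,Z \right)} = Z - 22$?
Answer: $\frac{5176093}{3} \approx 1.7254 \cdot 10^{6}$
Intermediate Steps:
$z{\left(m,Z \right)} = -22 + Z$
$Q = - \frac{1}{3}$ ($Q = \frac{1}{-3} = - \frac{1}{3} \approx -0.33333$)
$L{\left(X,B \right)} = - \frac{B}{3} + X \left(-22 + X\right)$ ($L{\left(X,B \right)} = \left(-22 + X\right) X - \frac{B}{3} = X \left(-22 + X\right) - \frac{B}{3} = - \frac{B}{3} + X \left(-22 + X\right)$)
$L{\left(1324,452 \right)} + W{\left(1062,747 \right)} = \left(\left(- \frac{1}{3}\right) 452 + 1324 \left(-22 + 1324\right)\right) + 1667 = \left(- \frac{452}{3} + 1324 \cdot 1302\right) + 1667 = \left(- \frac{452}{3} + 1723848\right) + 1667 = \frac{5171092}{3} + 1667 = \frac{5176093}{3}$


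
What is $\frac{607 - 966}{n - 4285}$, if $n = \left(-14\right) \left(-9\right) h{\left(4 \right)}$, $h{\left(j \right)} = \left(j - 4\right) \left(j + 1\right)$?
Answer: $\frac{359}{4285} \approx 0.083781$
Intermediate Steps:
$h{\left(j \right)} = \left(1 + j\right) \left(-4 + j\right)$ ($h{\left(j \right)} = \left(-4 + j\right) \left(1 + j\right) = \left(1 + j\right) \left(-4 + j\right)$)
$n = 0$ ($n = \left(-14\right) \left(-9\right) \left(-4 + 4^{2} - 12\right) = 126 \left(-4 + 16 - 12\right) = 126 \cdot 0 = 0$)
$\frac{607 - 966}{n - 4285} = \frac{607 - 966}{0 - 4285} = - \frac{359}{-4285} = \left(-359\right) \left(- \frac{1}{4285}\right) = \frac{359}{4285}$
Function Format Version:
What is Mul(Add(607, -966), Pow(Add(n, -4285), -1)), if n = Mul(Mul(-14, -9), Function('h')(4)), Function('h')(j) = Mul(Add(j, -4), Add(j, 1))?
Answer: Rational(359, 4285) ≈ 0.083781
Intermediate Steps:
Function('h')(j) = Mul(Add(1, j), Add(-4, j)) (Function('h')(j) = Mul(Add(-4, j), Add(1, j)) = Mul(Add(1, j), Add(-4, j)))
n = 0 (n = Mul(Mul(-14, -9), Add(-4, Pow(4, 2), Mul(-3, 4))) = Mul(126, Add(-4, 16, -12)) = Mul(126, 0) = 0)
Mul(Add(607, -966), Pow(Add(n, -4285), -1)) = Mul(Add(607, -966), Pow(Add(0, -4285), -1)) = Mul(-359, Pow(-4285, -1)) = Mul(-359, Rational(-1, 4285)) = Rational(359, 4285)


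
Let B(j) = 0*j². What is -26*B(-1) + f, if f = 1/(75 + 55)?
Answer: 1/130 ≈ 0.0076923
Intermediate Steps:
B(j) = 0
f = 1/130 ≈ 0.0076923
-26*B(-1) + f = -26*0 + 1/130 = 0 + 1/130 = 1/130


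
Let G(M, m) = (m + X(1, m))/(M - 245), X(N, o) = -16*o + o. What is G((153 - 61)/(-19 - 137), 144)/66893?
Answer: 39312/320350577 ≈ 0.00012272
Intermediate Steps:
X(N, o) = -15*o
G(M, m) = -14*m/(-245 + M) (G(M, m) = (m - 15*m)/(M - 245) = (-14*m)/(-245 + M) = -14*m/(-245 + M))
G((153 - 61)/(-19 - 137), 144)/66893 = -14*144/(-245 + (153 - 61)/(-19 - 137))/66893 = -14*144/(-245 + 92/(-156))*(1/66893) = -14*144/(-245 + 92*(-1/156))*(1/66893) = -14*144/(-245 - 23/39)*(1/66893) = -14*144/(-9578/39)*(1/66893) = -14*144*(-39/9578)*(1/66893) = (39312/4789)*(1/66893) = 39312/320350577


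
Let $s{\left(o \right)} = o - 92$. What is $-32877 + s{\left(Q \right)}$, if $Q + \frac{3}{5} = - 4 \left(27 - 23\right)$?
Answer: $- \frac{164928}{5} \approx -32986.0$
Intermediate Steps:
$Q = - \frac{83}{5}$ ($Q = - \frac{3}{5} - 4 \left(27 - 23\right) = - \frac{3}{5} - 16 = - \frac{83}{5} \approx -16.6$)
$s{\left(o \right)} = -92 + o$ ($s{\left(o \right)} = o - 92 = -92 + o$)
$-32877 + s{\left(Q \right)} = -32877 - \frac{543}{5} = - \frac{164928}{5}$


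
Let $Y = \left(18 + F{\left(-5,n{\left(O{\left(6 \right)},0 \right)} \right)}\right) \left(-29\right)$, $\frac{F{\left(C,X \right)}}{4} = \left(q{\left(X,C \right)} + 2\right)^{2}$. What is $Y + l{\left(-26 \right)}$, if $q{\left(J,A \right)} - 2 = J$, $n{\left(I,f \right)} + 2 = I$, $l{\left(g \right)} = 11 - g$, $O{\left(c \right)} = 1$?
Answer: $-1529$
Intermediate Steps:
$n{\left(I,f \right)} = -2 + I$
$q{\left(J,A \right)} = 2 + J$
$F{\left(C,X \right)} = 4 \left(4 + X\right)^{2}$ ($F{\left(C,X \right)} = 4 \left(\left(2 + X\right) + 2\right)^{2} = 4 \left(4 + X\right)^{2}$)
$Y = -1566$ ($Y = \left(18 + 4 \left(4 + \left(-2 + 1\right)\right)^{2}\right) \left(-29\right) = \left(18 + 4 \left(4 - 1\right)^{2}\right) \left(-29\right) = \left(18 + 4 \cdot 3^{2}\right) \left(-29\right) = \left(18 + 4 \cdot 9\right) \left(-29\right) = \left(18 + 36\right) \left(-29\right) = 54 \left(-29\right) = -1566$)
$Y + l{\left(-26 \right)} = -1566 + \left(11 - -26\right) = -1566 + \left(11 + 26\right) = -1566 + 37 = -1529$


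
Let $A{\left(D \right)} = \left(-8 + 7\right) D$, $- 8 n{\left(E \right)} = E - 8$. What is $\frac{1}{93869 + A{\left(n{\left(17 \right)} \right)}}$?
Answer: $\frac{8}{750961} \approx 1.0653 \cdot 10^{-5}$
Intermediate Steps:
$n{\left(E \right)} = 1 - \frac{E}{8}$ ($n{\left(E \right)} = - \frac{E - 8}{8} = - \frac{-8 + E}{8} = 1 - \frac{E}{8}$)
$A{\left(D \right)} = - D$
$\frac{1}{93869 + A{\left(n{\left(17 \right)} \right)}} = \frac{1}{93869 - \left(1 - \frac{17}{8}\right)} = \frac{1}{93869 - - \frac{9}{8}} = \frac{1}{93869 + \frac{9}{8}} = \frac{1}{\frac{750961}{8}} = \frac{8}{750961}$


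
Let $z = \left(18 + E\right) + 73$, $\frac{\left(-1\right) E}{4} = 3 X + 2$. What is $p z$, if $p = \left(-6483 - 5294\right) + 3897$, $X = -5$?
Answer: $-1126840$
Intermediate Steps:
$E = 52$ ($E = - 4 \left(3 \left(-5\right) + 2\right) = - 4 \left(-15 + 2\right) = \left(-4\right) \left(-13\right) = 52$)
$z = 143$ ($z = \left(18 + 52\right) + 73 = 70 + 73 = 143$)
$p = -7880$ ($p = -11777 + 3897 = -7880$)
$p z = \left(-7880\right) 143 = -1126840$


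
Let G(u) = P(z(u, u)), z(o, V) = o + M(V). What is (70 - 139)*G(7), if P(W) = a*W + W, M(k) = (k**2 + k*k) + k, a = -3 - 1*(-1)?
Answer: 7728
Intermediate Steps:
a = -2 (a = -3 + 1 = -2)
M(k) = k + 2*k**2 (M(k) = (k**2 + k**2) + k = 2*k**2 + k = k + 2*k**2)
z(o, V) = o + V*(1 + 2*V)
P(W) = -W (P(W) = -2*W + W = -W)
G(u) = -u - u*(1 + 2*u) (G(u) = -(u + u*(1 + 2*u)) = -u - u*(1 + 2*u))
(70 - 139)*G(7) = (70 - 139)*(2*7*(-1 - 1*7)) = -138*7*(-1 - 7) = -138*7*(-8) = -69*(-112) = 7728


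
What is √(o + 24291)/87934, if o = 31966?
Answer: √56257/87934 ≈ 0.0026973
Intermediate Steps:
√(o + 24291)/87934 = √(31966 + 24291)/87934 = √56257*(1/87934) = √56257/87934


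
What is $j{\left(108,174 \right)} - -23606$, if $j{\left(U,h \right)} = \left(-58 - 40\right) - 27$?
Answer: $23481$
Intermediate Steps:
$j{\left(U,h \right)} = -125$ ($j{\left(U,h \right)} = -98 - 27 = -125$)
$j{\left(108,174 \right)} - -23606 = -125 - -23606 = -125 + 23606 = 23481$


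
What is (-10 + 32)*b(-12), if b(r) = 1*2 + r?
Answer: -220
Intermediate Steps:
b(r) = 2 + r
(-10 + 32)*b(-12) = (-10 + 32)*(2 - 12) = 22*(-10) = -220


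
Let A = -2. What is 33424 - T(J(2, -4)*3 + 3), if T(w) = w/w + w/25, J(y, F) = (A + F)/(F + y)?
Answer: 835563/25 ≈ 33423.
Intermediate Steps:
J(y, F) = (-2 + F)/(F + y)
T(w) = 1 + w/25 (T(w) = 1 + w*(1/25) = 1 + w/25)
33424 - T(J(2, -4)*3 + 3) = 33424 - (1 + (((-2 - 4)/(-4 + 2))*3 + 3)/25) = 33424 - (1 + ((-6/(-2))*3 + 3)/25) = 33424 - (1 + (-1/2*(-6)*3 + 3)/25) = 33424 - (1 + (3*3 + 3)/25) = 33424 - (1 + (9 + 3)/25) = 33424 - (1 + (1/25)*12) = 33424 - (1 + 12/25) = 33424 - 1*37/25 = 33424 - 37/25 = 835563/25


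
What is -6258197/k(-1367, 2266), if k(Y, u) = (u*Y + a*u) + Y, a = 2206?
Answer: -6258197/1899807 ≈ -3.2941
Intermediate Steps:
k(Y, u) = Y + 2206*u + Y*u (k(Y, u) = (u*Y + 2206*u) + Y = (Y*u + 2206*u) + Y = (2206*u + Y*u) + Y = Y + 2206*u + Y*u)
-6258197/k(-1367, 2266) = -6258197/(-1367 + 2206*2266 - 1367*2266) = -6258197/(-1367 + 4998796 - 3097622) = -6258197/1899807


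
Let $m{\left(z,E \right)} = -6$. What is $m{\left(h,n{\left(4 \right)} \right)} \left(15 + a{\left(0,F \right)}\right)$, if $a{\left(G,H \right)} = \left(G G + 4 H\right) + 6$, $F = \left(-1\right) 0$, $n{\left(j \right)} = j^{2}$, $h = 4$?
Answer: $-126$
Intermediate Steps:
$F = 0$
$a{\left(G,H \right)} = 6 + G^{2} + 4 H$ ($a{\left(G,H \right)} = \left(G^{2} + 4 H\right) + 6 = 6 + G^{2} + 4 H$)
$m{\left(h,n{\left(4 \right)} \right)} \left(15 + a{\left(0,F \right)}\right) = - 6 \left(15 + \left(6 + 0^{2} + 4 \cdot 0\right)\right) = - 6 \left(15 + \left(6 + 0 + 0\right)\right) = - 6 \left(15 + 6\right) = \left(-6\right) 21 = -126$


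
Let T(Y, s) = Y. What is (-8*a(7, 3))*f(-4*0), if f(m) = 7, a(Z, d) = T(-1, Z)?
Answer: 56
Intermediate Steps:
a(Z, d) = -1
(-8*a(7, 3))*f(-4*0) = -8*(-1)*7 = 8*7 = 56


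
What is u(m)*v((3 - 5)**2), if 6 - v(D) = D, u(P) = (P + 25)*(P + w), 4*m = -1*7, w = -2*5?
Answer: -4371/8 ≈ -546.38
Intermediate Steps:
w = -10
m = -7/4 (m = (-1*7)/4 = (1/4)*(-7) = -7/4 ≈ -1.7500)
u(P) = (-10 + P)*(25 + P) (u(P) = (P + 25)*(P - 10) = (25 + P)*(-10 + P) = (-10 + P)*(25 + P))
v(D) = 6 - D
u(m)*v((3 - 5)**2) = (-250 + (-7/4)**2 + 15*(-7/4))*(6 - (3 - 5)**2) = (-250 + 49/16 - 105/4)*(6 - 1*(-2)**2) = -4371*(6 - 1*4)/16 = -4371*(6 - 4)/16 = -4371/16*2 = -4371/8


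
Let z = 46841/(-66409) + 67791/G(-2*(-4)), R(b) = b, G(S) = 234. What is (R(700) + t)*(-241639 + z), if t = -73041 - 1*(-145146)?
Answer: -91018579439602415/5179902 ≈ -1.7571e+10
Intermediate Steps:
t = 72105 (t = -73041 + 145146 = 72105)
z = 1496990575/5179902 (z = 46841/(-66409) + 67791/234 = 46841*(-1/66409) + 67791*(1/234) = -46841/66409 + 22597/78 = 1496990575/5179902 ≈ 289.00)
(R(700) + t)*(-241639 + z) = (700 + 72105)*(-241639 + 1496990575/5179902) = 72805*(-1250169348803/5179902) = -91018579439602415/5179902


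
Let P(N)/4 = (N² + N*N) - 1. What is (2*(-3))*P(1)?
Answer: -24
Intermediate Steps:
P(N) = -4 + 8*N² (P(N) = 4*((N² + N*N) - 1) = 4*((N² + N²) - 1) = 4*(2*N² - 1) = 4*(-1 + 2*N²) = -4 + 8*N²)
(2*(-3))*P(1) = (2*(-3))*(-4 + 8*1²) = -6*(-4 + 8*1) = -6*(-4 + 8) = -6*4 = -24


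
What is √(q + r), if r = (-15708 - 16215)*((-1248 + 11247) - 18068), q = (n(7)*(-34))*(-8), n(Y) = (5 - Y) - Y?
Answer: 3*√28620471 ≈ 16049.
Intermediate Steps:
n(Y) = 5 - 2*Y
q = -2448 (q = ((5 - 2*7)*(-34))*(-8) = ((5 - 14)*(-34))*(-8) = -9*(-34)*(-8) = 306*(-8) = -2448)
r = 257586687 (r = -31923*(9999 - 18068) = -31923*(-8069) = 257586687)
√(q + r) = √(-2448 + 257586687) = √257584239 = 3*√28620471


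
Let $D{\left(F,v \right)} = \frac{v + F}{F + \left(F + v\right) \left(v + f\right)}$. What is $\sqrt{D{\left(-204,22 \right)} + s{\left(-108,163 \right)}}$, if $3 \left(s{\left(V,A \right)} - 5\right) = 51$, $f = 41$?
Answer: $\frac{\sqrt{749569935}}{5835} \approx 4.6921$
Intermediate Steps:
$s{\left(V,A \right)} = 22$ ($s{\left(V,A \right)} = 5 + \frac{1}{3} \cdot 51 = 5 + 17 = 22$)
$D{\left(F,v \right)} = \frac{F + v}{F + \left(41 + v\right) \left(F + v\right)}$ ($D{\left(F,v \right)} = \frac{v + F}{F + \left(F + v\right) \left(v + 41\right)} = \frac{F + v}{F + \left(F + v\right) \left(41 + v\right)} = \frac{F + v}{F + \left(41 + v\right) \left(F + v\right)}$)
$\sqrt{D{\left(-204,22 \right)} + s{\left(-108,163 \right)}} = \sqrt{\frac{-204 + 22}{22^{2} + 41 \cdot 22 + 42 \left(-204\right) - 4488} + 22} = \sqrt{\frac{1}{484 + 902 - 8568 - 4488} \left(-182\right) + 22} = \sqrt{\frac{1}{-11670} \left(-182\right) + 22} = \sqrt{\left(- \frac{1}{11670}\right) \left(-182\right) + 22} = \sqrt{\frac{91}{5835} + 22} = \sqrt{\frac{128461}{5835}} = \frac{\sqrt{749569935}}{5835}$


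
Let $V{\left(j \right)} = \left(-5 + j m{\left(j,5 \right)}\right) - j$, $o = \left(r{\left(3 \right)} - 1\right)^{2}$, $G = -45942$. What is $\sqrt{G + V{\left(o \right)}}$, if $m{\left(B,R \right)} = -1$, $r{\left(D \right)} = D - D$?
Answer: $i \sqrt{45949} \approx 214.36 i$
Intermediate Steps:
$r{\left(D \right)} = 0$
$o = 1$ ($o = \left(0 - 1\right)^{2} = \left(-1\right)^{2} = 1$)
$V{\left(j \right)} = -5 - 2 j$ ($V{\left(j \right)} = \left(-5 + j \left(-1\right)\right) - j = \left(-5 - j\right) - j = -5 - 2 j$)
$\sqrt{G + V{\left(o \right)}} = \sqrt{-45942 - 7} = \sqrt{-45949} = i \sqrt{45949}$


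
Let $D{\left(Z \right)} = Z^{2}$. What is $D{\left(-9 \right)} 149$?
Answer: $12069$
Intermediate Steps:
$D{\left(-9 \right)} 149 = \left(-9\right)^{2} \cdot 149 = 81 \cdot 149 = 12069$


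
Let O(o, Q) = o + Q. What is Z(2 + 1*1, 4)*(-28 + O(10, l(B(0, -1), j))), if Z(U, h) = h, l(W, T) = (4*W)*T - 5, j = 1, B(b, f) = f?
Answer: -108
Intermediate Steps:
l(W, T) = -5 + 4*T*W (l(W, T) = 4*T*W - 5 = -5 + 4*T*W)
O(o, Q) = Q + o
Z(2 + 1*1, 4)*(-28 + O(10, l(B(0, -1), j))) = 4*(-28 + ((-5 + 4*1*(-1)) + 10)) = 4*(-28 + ((-5 - 4) + 10)) = 4*(-28 + (-9 + 10)) = 4*(-28 + 1) = 4*(-27) = -108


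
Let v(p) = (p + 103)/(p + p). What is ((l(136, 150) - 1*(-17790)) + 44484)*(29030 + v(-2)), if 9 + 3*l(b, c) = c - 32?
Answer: 7229182563/4 ≈ 1.8073e+9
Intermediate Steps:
l(b, c) = -41/3 + c/3 (l(b, c) = -3 + (c - 32)/3 = -3 + (-32 + c)/3 = -3 + (-32/3 + c/3) = -41/3 + c/3)
v(p) = (103 + p)/(2*p) (v(p) = (103 + p)/((2*p)) = (103 + p)*(1/(2*p)) = (103 + p)/(2*p))
((l(136, 150) - 1*(-17790)) + 44484)*(29030 + v(-2)) = (((-41/3 + (⅓)*150) - 1*(-17790)) + 44484)*(29030 + (½)*(103 - 2)/(-2)) = (((-41/3 + 50) + 17790) + 44484)*(29030 + (½)*(-½)*101) = ((109/3 + 17790) + 44484)*(29030 - 101/4) = (53479/3 + 44484)*(116019/4) = (186931/3)*(116019/4) = 7229182563/4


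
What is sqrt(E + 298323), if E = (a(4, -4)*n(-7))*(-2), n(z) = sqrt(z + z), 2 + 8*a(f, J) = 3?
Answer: sqrt(1193292 - I*sqrt(14))/2 ≈ 546.19 - 0.00085631*I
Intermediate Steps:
a(f, J) = 1/8 (a(f, J) = -1/4 + (1/8)*3 = -1/4 + 3/8 = 1/8)
n(z) = sqrt(2)*sqrt(z) (n(z) = sqrt(2*z) = sqrt(2)*sqrt(z))
E = -I*sqrt(14)/4 (E = ((sqrt(2)*sqrt(-7))/8)*(-2) = ((sqrt(2)*(I*sqrt(7)))/8)*(-2) = ((I*sqrt(14))/8)*(-2) = (I*sqrt(14)/8)*(-2) = -I*sqrt(14)/4 ≈ -0.93541*I)
sqrt(E + 298323) = sqrt(-I*sqrt(14)/4 + 298323) = sqrt(298323 - I*sqrt(14)/4)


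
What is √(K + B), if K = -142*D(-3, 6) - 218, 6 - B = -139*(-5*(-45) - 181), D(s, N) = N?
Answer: 2*√1263 ≈ 71.077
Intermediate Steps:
B = 6122 (B = 6 - (-139)*(-5*(-45) - 181) = 6 - (-139)*(225 - 181) = 6 - (-139)*44 = 6 - 1*(-6116) = 6 + 6116 = 6122)
K = -1070 (K = -142*6 - 218 = -852 - 218 = -1070)
√(K + B) = √(-1070 + 6122) = √5052 = 2*√1263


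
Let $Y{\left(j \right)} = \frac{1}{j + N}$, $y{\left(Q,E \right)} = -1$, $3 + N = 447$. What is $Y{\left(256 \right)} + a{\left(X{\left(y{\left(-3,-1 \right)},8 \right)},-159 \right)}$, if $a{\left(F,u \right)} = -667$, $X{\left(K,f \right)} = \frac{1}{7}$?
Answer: $- \frac{466899}{700} \approx -667.0$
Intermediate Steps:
$N = 444$ ($N = -3 + 447 = 444$)
$X{\left(K,f \right)} = \frac{1}{7}$
$Y{\left(j \right)} = \frac{1}{444 + j}$ ($Y{\left(j \right)} = \frac{1}{j + 444} = \frac{1}{444 + j}$)
$Y{\left(256 \right)} + a{\left(X{\left(y{\left(-3,-1 \right)},8 \right)},-159 \right)} = \frac{1}{444 + 256} - 667 = \frac{1}{700} - 667 = - \frac{466899}{700}$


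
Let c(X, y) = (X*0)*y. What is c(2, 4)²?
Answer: 0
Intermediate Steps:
c(X, y) = 0 (c(X, y) = 0*y = 0)
c(2, 4)² = 0² = 0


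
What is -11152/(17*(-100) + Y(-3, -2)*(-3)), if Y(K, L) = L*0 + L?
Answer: 5576/847 ≈ 6.5832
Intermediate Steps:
Y(K, L) = L (Y(K, L) = 0 + L = L)
-11152/(17*(-100) + Y(-3, -2)*(-3)) = -11152/(17*(-100) - 2*(-3)) = -11152/(-1700 + 6) = -11152/(-1694) = -11152*(-1/1694) = 5576/847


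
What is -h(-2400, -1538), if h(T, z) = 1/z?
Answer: 1/1538 ≈ 0.00065020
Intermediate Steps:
-h(-2400, -1538) = -1/(-1538) = -1*(-1/1538) = 1/1538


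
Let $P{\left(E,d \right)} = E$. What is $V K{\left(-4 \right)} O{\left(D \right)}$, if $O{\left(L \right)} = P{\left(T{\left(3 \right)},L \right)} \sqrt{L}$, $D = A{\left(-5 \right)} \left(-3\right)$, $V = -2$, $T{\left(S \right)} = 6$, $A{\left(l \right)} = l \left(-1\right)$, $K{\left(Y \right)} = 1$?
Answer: $- 12 i \sqrt{15} \approx - 46.476 i$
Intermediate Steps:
$A{\left(l \right)} = - l$
$D = -15$ ($D = \left(-1\right) \left(-5\right) \left(-3\right) = 5 \left(-3\right) = -15$)
$O{\left(L \right)} = 6 \sqrt{L}$
$V K{\left(-4 \right)} O{\left(D \right)} = \left(-2\right) 1 \cdot 6 \sqrt{-15} = - 2 \cdot 6 i \sqrt{15} = - 12 i \sqrt{15}$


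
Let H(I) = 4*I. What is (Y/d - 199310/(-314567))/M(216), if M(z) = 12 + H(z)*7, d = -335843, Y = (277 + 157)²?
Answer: 3843143239/320104728692430 ≈ 1.2006e-5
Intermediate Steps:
Y = 188356 (Y = 434² = 188356)
M(z) = 12 + 28*z (M(z) = 12 + (4*z)*7 = 12 + 28*z)
(Y/d - 199310/(-314567))/M(216) = (188356/(-335843) - 199310/(-314567))/(12 + 28*216) = (188356*(-1/335843) - 199310*(-1/314567))/(12 + 6048) = (-188356/335843 + 199310/314567)/6060 = (7686286478/105645124981)*(1/6060) = 3843143239/320104728692430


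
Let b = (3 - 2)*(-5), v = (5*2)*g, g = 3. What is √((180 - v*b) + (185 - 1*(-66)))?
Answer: √581 ≈ 24.104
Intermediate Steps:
v = 30 (v = (5*2)*3 = 10*3 = 30)
b = -5 (b = 1*(-5) = -5)
√((180 - v*b) + (185 - 1*(-66))) = √((180 - 30*(-5)) + (185 - 1*(-66))) = √((180 - 1*(-150)) + (185 + 66)) = √((180 + 150) + 251) = √(330 + 251) = √581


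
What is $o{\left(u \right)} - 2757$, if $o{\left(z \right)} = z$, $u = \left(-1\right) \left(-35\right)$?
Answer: $-2722$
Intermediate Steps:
$u = 35$
$o{\left(u \right)} - 2757 = 35 - 2757 = -2722$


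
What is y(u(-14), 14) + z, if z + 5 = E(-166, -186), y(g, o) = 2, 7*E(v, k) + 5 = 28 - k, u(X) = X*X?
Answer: 188/7 ≈ 26.857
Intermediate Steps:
u(X) = X**2
E(v, k) = 23/7 - k/7 (E(v, k) = -5/7 + (28 - k)/7 = -5/7 + (4 - k/7) = 23/7 - k/7)
z = 174/7 (z = -5 + (23/7 - 1/7*(-186)) = -5 + (23/7 + 186/7) = -5 + 209/7 = 174/7 ≈ 24.857)
y(u(-14), 14) + z = 2 + 174/7 = 188/7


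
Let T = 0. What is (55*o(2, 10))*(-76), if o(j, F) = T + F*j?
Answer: -83600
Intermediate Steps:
o(j, F) = F*j (o(j, F) = 0 + F*j = F*j)
(55*o(2, 10))*(-76) = (55*(10*2))*(-76) = (55*20)*(-76) = 1100*(-76) = -83600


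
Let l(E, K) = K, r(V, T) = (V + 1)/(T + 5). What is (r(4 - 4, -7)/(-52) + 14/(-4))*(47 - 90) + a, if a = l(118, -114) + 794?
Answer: 86329/104 ≈ 830.09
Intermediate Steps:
r(V, T) = (1 + V)/(5 + T)
a = 680 (a = -114 + 794 = 680)
(r(4 - 4, -7)/(-52) + 14/(-4))*(47 - 90) + a = (((1 + (4 - 4))/(5 - 7))/(-52) + 14/(-4))*(47 - 90) + 680 = (((1 + 0)/(-2))*(-1/52) + 14*(-1/4))*(-43) + 680 = (-1/2*1*(-1/52) - 7/2)*(-43) + 680 = (-1/2*(-1/52) - 7/2)*(-43) + 680 = (1/104 - 7/2)*(-43) + 680 = -363/104*(-43) + 680 = 15609/104 + 680 = 86329/104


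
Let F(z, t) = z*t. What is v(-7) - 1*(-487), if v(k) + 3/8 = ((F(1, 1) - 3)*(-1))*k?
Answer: 3781/8 ≈ 472.63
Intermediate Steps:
F(z, t) = t*z
v(k) = -3/8 + 2*k (v(k) = -3/8 + ((1*1 - 3)*(-1))*k = -3/8 + ((1 - 3)*(-1))*k = -3/8 + (-2*(-1))*k = -3/8 + 2*k)
v(-7) - 1*(-487) = (-3/8 + 2*(-7)) - 1*(-487) = (-3/8 - 14) + 487 = -115/8 + 487 = 3781/8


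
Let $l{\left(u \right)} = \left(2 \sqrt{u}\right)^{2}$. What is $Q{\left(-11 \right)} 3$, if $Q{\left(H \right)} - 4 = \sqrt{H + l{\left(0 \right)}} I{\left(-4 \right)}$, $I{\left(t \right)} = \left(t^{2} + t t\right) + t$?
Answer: $12 + 84 i \sqrt{11} \approx 12.0 + 278.6 i$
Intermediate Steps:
$l{\left(u \right)} = 4 u$
$I{\left(t \right)} = t + 2 t^{2}$ ($I{\left(t \right)} = \left(t^{2} + t^{2}\right) + t = 2 t^{2} + t = t + 2 t^{2}$)
$Q{\left(H \right)} = 4 + 28 \sqrt{H}$ ($Q{\left(H \right)} = 4 + \sqrt{H + 4 \cdot 0} \left(- 4 \left(1 + 2 \left(-4\right)\right)\right) = 4 + \sqrt{H + 0} \left(- 4 \left(1 - 8\right)\right) = 4 + \sqrt{H} \left(\left(-4\right) \left(-7\right)\right) = 4 + \sqrt{H} 28 = 4 + 28 \sqrt{H}$)
$Q{\left(-11 \right)} 3 = \left(4 + 28 \sqrt{-11}\right) 3 = \left(4 + 28 i \sqrt{11}\right) 3 = 12 + 84 i \sqrt{11}$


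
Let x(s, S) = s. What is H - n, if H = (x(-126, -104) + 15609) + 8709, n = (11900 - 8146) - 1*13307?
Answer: 33745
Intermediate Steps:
n = -9553 (n = 3754 - 13307 = -9553)
H = 24192 (H = (-126 + 15609) + 8709 = 15483 + 8709 = 24192)
H - n = 24192 - 1*(-9553) = 24192 + 9553 = 33745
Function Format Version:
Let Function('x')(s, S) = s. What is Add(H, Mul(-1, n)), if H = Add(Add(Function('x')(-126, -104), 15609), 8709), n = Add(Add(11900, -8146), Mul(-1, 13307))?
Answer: 33745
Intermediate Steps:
n = -9553 (n = Add(3754, -13307) = -9553)
H = 24192 (H = Add(Add(-126, 15609), 8709) = Add(15483, 8709) = 24192)
Add(H, Mul(-1, n)) = Add(24192, Mul(-1, -9553)) = Add(24192, 9553) = 33745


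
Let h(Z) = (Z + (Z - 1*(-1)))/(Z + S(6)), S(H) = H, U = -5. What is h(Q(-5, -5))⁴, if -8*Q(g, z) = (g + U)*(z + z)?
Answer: 5308416/28561 ≈ 185.86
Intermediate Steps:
Q(g, z) = -z*(-5 + g)/4 (Q(g, z) = -(g - 5)*(z + z)/8 = -(-5 + g)*2*z/8 = -z*(-5 + g)/4)
h(Z) = (1 + 2*Z)/(6 + Z) (h(Z) = (Z + (Z - 1*(-1)))/(Z + 6) = (Z + (Z + 1))/(6 + Z) = (Z + (1 + Z))/(6 + Z) = (1 + 2*Z)/(6 + Z))
h(Q(-5, -5))⁴ = ((1 + 2*((¼)*(-5)*(5 - 1*(-5))))/(6 + (¼)*(-5)*(5 - 1*(-5))))⁴ = ((1 + 2*((¼)*(-5)*(5 + 5)))/(6 + (¼)*(-5)*(5 + 5)))⁴ = ((1 + 2*((¼)*(-5)*10))/(6 + (¼)*(-5)*10))⁴ = ((1 + 2*(-25/2))/(6 - 25/2))⁴ = ((1 - 25)/(-13/2))⁴ = (-2/13*(-24))⁴ = (48/13)⁴ = 5308416/28561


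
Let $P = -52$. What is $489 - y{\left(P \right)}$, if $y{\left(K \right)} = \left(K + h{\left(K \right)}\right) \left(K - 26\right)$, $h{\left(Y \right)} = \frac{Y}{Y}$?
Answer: $-3489$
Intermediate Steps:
$h{\left(Y \right)} = 1$
$y{\left(K \right)} = \left(1 + K\right) \left(-26 + K\right)$ ($y{\left(K \right)} = \left(K + 1\right) \left(K - 26\right) = \left(1 + K\right) \left(-26 + K\right)$)
$489 - y{\left(P \right)} = 489 - \left(-26 + \left(-52\right)^{2} - -1300\right) = 489 - \left(-26 + 2704 + 1300\right) = 489 - 3978 = -3489$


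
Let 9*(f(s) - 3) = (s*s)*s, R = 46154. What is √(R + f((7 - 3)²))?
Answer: √419509/3 ≈ 215.90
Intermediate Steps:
f(s) = 3 + s³/9 (f(s) = 3 + ((s*s)*s)/9 = 3 + (s²*s)/9 = 3 + s³/9)
√(R + f((7 - 3)²)) = √(46154 + (3 + ((7 - 3)²)³/9)) = √(46154 + (3 + (4²)³/9)) = √(46154 + (3 + (⅑)*16³)) = √(46154 + (3 + (⅑)*4096)) = √(46154 + (3 + 4096/9)) = √(46154 + 4123/9) = √(419509/9) = √419509/3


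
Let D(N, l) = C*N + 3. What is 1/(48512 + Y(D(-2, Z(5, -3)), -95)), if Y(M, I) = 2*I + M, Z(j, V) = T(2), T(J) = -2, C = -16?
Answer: 1/48357 ≈ 2.0680e-5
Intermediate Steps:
Z(j, V) = -2
D(N, l) = 3 - 16*N (D(N, l) = -16*N + 3 = 3 - 16*N)
Y(M, I) = M + 2*I
1/(48512 + Y(D(-2, Z(5, -3)), -95)) = 1/(48512 + ((3 - 16*(-2)) + 2*(-95))) = 1/(48512 + ((3 + 32) - 190)) = 1/(48512 + (35 - 190)) = 1/(48512 - 155) = 1/48357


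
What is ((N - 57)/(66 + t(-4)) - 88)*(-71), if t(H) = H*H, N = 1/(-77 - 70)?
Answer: 37954186/6027 ≈ 6297.4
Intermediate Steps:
N = -1/147 (N = 1/(-147) = -1/147 ≈ -0.0068027)
t(H) = H**2
((N - 57)/(66 + t(-4)) - 88)*(-71) = ((-1/147 - 57)/(66 + (-4)**2) - 88)*(-71) = (-8380/(147*(66 + 16)) - 88)*(-71) = (-8380/147/82 - 88)*(-71) = (-8380/147*1/82 - 88)*(-71) = (-4190/6027 - 88)*(-71) = -534566/6027*(-71) = 37954186/6027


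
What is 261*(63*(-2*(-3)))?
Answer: 98658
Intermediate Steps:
261*(63*(-2*(-3))) = 261*(63*6) = 261*378 = 98658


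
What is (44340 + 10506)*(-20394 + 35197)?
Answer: 811885338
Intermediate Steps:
(44340 + 10506)*(-20394 + 35197) = 54846*14803 = 811885338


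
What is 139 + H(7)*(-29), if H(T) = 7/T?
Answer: 110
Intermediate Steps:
139 + H(7)*(-29) = 139 + (7/7)*(-29) = 139 + (7*(⅐))*(-29) = 139 + 1*(-29) = 139 - 29 = 110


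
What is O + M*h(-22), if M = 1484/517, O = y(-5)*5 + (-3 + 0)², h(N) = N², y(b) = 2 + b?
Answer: 65014/47 ≈ 1383.3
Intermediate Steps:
O = -6 (O = (2 - 5)*5 + (-3 + 0)² = -3*5 + (-3)² = -15 + 9 = -6)
M = 1484/517 (M = 1484*(1/517) = 1484/517 ≈ 2.8704)
O + M*h(-22) = -6 + (1484/517)*(-22)² = -6 + (1484/517)*484 = -6 + 65296/47 = 65014/47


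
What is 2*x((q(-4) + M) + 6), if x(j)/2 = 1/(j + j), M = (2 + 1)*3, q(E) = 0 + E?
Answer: 2/11 ≈ 0.18182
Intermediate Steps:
q(E) = E
M = 9 (M = 3*3 = 9)
x(j) = 1/j (x(j) = 2/(j + j) = 2/((2*j)) = 2*(1/(2*j)) = 1/j)
2*x((q(-4) + M) + 6) = 2/((-4 + 9) + 6) = 2/(5 + 6) = 2/11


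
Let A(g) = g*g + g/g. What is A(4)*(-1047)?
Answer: -17799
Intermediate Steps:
A(g) = 1 + g² (A(g) = g² + 1 = 1 + g²)
A(4)*(-1047) = (1 + 4²)*(-1047) = (1 + 16)*(-1047) = 17*(-1047) = -17799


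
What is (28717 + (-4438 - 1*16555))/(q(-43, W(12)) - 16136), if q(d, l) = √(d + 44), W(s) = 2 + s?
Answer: -7724/16135 ≈ -0.47871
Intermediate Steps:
q(d, l) = √(44 + d)
(28717 + (-4438 - 1*16555))/(q(-43, W(12)) - 16136) = (28717 + (-4438 - 1*16555))/(√(44 - 43) - 16136) = (28717 + (-4438 - 16555))/(√1 - 16136) = (28717 - 20993)/(1 - 16136) = 7724/(-16135) = 7724*(-1/16135) = -7724/16135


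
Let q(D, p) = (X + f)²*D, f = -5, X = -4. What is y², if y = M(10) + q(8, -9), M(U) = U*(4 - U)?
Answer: 345744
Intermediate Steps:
q(D, p) = 81*D (q(D, p) = (-4 - 5)²*D = (-9)²*D = 81*D)
y = 588 (y = 10*(4 - 1*10) + 81*8 = 10*(4 - 10) + 648 = 10*(-6) + 648 = -60 + 648 = 588)
y² = 588² = 345744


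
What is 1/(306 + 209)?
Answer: 1/515 ≈ 0.0019417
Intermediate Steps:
1/(306 + 209) = 1/515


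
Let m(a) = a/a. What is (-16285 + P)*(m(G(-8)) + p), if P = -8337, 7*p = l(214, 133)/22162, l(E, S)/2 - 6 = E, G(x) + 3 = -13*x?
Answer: -1915271514/77567 ≈ -24692.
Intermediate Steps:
G(x) = -3 - 13*x
l(E, S) = 12 + 2*E
m(a) = 1
p = 220/77567 (p = ((12 + 2*214)/22162)/7 = ((12 + 428)*(1/22162))/7 = (440*(1/22162))/7 = (⅐)*(220/11081) = 220/77567 ≈ 0.0028363)
(-16285 + P)*(m(G(-8)) + p) = (-16285 - 8337)*(1 + 220/77567) = -24622*77787/77567 = -1915271514/77567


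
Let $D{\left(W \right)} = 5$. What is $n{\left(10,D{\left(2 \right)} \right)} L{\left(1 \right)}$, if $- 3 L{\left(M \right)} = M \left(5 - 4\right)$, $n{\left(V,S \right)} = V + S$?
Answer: $-5$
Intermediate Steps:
$n{\left(V,S \right)} = S + V$
$L{\left(M \right)} = - \frac{M}{3}$ ($L{\left(M \right)} = - \frac{M \left(5 - 4\right)}{3} = - \frac{M 1}{3} = - \frac{M}{3}$)
$n{\left(10,D{\left(2 \right)} \right)} L{\left(1 \right)} = \left(5 + 10\right) \left(\left(- \frac{1}{3}\right) 1\right) = 15 \left(- \frac{1}{3}\right) = -5$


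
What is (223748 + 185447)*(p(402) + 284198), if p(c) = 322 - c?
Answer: 116259665010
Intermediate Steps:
(223748 + 185447)*(p(402) + 284198) = (223748 + 185447)*((322 - 1*402) + 284198) = 409195*((322 - 402) + 284198) = 409195*(-80 + 284198) = 409195*284118 = 116259665010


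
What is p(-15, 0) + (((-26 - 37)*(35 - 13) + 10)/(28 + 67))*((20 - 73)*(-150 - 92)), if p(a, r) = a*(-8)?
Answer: -17637176/95 ≈ -1.8565e+5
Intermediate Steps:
p(a, r) = -8*a
p(-15, 0) + (((-26 - 37)*(35 - 13) + 10)/(28 + 67))*((20 - 73)*(-150 - 92)) = -8*(-15) + (((-26 - 37)*(35 - 13) + 10)/(28 + 67))*((20 - 73)*(-150 - 92)) = 120 + ((-63*22 + 10)/95)*(-53*(-242)) = 120 + ((-1386 + 10)*(1/95))*12826 = 120 - 1376*1/95*12826 = 120 - 1376/95*12826 = 120 - 17648576/95 = -17637176/95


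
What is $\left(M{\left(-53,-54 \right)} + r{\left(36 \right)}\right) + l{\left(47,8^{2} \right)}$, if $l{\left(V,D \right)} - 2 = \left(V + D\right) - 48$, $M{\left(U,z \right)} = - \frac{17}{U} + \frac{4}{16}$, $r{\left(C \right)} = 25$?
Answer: $\frac{19201}{212} \approx 90.571$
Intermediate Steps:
$M{\left(U,z \right)} = \frac{1}{4} - \frac{17}{U}$ ($M{\left(U,z \right)} = - \frac{17}{U} + 4 \cdot \frac{1}{16} = - \frac{17}{U} + \frac{1}{4} = \frac{1}{4} - \frac{17}{U}$)
$l{\left(V,D \right)} = -46 + D + V$ ($l{\left(V,D \right)} = 2 - \left(48 - D - V\right) = 2 + \left(-48 + D + V\right) = -46 + D + V$)
$\left(M{\left(-53,-54 \right)} + r{\left(36 \right)}\right) + l{\left(47,8^{2} \right)} = \left(\frac{-68 - 53}{4 \left(-53\right)} + 25\right) + \left(-46 + 8^{2} + 47\right) = \left(\frac{1}{4} \left(- \frac{1}{53}\right) \left(-121\right) + 25\right) + \left(-46 + 64 + 47\right) = \left(\frac{121}{212} + 25\right) + 65 = \frac{5421}{212} + 65 = \frac{19201}{212}$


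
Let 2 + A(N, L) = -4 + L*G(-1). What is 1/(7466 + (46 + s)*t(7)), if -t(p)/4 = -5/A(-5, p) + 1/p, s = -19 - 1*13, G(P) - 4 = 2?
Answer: 9/67192 ≈ 0.00013394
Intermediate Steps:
G(P) = 6 (G(P) = 4 + 2 = 6)
s = -32 (s = -19 - 13 = -32)
A(N, L) = -6 + 6*L (A(N, L) = -2 + (-4 + L*6) = -2 + (-4 + 6*L) = -6 + 6*L)
t(p) = -4/p + 20/(-6 + 6*p) (t(p) = -4*(-5/(-6 + 6*p) + 1/p) = -4*(1/p - 5/(-6 + 6*p)) = -4/p + 20/(-6 + 6*p))
1/(7466 + (46 + s)*t(7)) = 1/(7466 + (46 - 32)*((2/3)*(6 - 1*7)/(7*(-1 + 7)))) = 1/(7466 + 14*((2/3)*(1/7)*(6 - 7)/6)) = 1/(7466 + 14*((2/3)*(1/7)*(1/6)*(-1))) = 1/(7466 + 14*(-1/63)) = 1/(7466 - 2/9) = 1/(67192/9) = 9/67192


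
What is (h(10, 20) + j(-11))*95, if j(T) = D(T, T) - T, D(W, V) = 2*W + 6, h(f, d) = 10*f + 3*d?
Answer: 14725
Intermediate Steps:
h(f, d) = 3*d + 10*f
D(W, V) = 6 + 2*W
j(T) = 6 + T (j(T) = (6 + 2*T) - T = 6 + T)
(h(10, 20) + j(-11))*95 = ((3*20 + 10*10) + (6 - 11))*95 = ((60 + 100) - 5)*95 = (160 - 5)*95 = 155*95 = 14725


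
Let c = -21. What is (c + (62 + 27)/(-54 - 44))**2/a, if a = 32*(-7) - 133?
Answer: -4609609/3428628 ≈ -1.3444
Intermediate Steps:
a = -357 (a = -224 - 133 = -357)
(c + (62 + 27)/(-54 - 44))**2/a = (-21 + (62 + 27)/(-54 - 44))**2/(-357) = (-21 + 89/(-98))**2*(-1/357) = (-21 + 89*(-1/98))**2*(-1/357) = (-21 - 89/98)**2*(-1/357) = (-2147/98)**2*(-1/357) = (4609609/9604)*(-1/357) = -4609609/3428628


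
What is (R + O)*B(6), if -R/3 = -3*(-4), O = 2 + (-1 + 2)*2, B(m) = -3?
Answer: 96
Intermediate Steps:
O = 4 (O = 2 + 1*2 = 2 + 2 = 4)
R = -36 (R = -(-9)*(-4) = -3*12 = -36)
(R + O)*B(6) = (-36 + 4)*(-3) = -32*(-3) = 96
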